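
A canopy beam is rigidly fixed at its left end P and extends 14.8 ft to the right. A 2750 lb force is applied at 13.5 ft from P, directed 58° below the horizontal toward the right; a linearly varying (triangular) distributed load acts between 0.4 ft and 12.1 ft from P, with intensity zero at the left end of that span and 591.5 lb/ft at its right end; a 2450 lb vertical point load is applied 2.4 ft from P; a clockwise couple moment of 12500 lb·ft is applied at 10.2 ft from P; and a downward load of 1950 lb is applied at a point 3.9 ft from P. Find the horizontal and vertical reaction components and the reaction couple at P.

P_x = -1457 lb, P_y = 10190 lb, M_P = 85840 lb·ft

Resultant of the triangular load: ½ × 591.5 × 11.7 = 3460.275 lb, acting at 8.2 ft from P (one-third of the span from the peak).
ΣF_x = 0: P_x + 2750·cos58° = 0 → P_x = -1457 lb.
ΣF_y = 0: P_y − 2750·sin58° − ½·591.5·11.7 − 2450 − 1950 = 0 → P_y = 10190 lb.
ΣM about P: M_P − 2750·sin58°·13.5 − (½·591.5·11.7)·8.2 − 2450·2.4 − 12500 − 1950·3.9 = 0 → M_P = 85840 lb·ft.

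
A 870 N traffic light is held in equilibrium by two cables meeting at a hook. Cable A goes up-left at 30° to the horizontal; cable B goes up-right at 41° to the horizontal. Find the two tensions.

ΣF_x = 0: −T_A·cos30° + T_B·cos41° = 0 → T_B = 1.14749·T_A.
ΣF_y = 0: T_A·sin30° + T_B·sin41° = 870.
Substitute: T_A·(0.5 + 1.14749·0.656059) = 870 → T_A = 694.433 ≈ 694.4 N.
Then T_B = 1.14749 × 694.433 = 796.9 N.

T_A = 694.4 N, T_B = 796.9 N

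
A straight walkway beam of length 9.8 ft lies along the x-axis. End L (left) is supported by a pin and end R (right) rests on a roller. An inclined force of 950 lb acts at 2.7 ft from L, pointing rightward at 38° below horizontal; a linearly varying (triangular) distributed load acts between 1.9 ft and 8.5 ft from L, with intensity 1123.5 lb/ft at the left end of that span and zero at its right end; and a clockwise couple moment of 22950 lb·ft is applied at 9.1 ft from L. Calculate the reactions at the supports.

Resultant of the triangular load: ½ × 1123.5 × 6.6 = 3707.55 lb, acting at 4.1 ft from L (one-third of the span from the peak).
Moments about L: R_y·9.8 − 950·sin38°·2.7 − (½·1123.5·6.6)·4.1 − 22950 = 0 → R_y = 39730.1/9.8 = 4054.09 ≈ 4054 lb.
ΣF_y = 0: L_y + 4054.09 − 950·sin38° − ½·1123.5·6.6 = 0 → L_y = 238.3 lb.
ΣF_x = 0: L_x + 950·cos38° = 0 → L_x = -748.6 lb.

L_x = -748.6 lb, L_y = 238.3 lb, R_y = 4054 lb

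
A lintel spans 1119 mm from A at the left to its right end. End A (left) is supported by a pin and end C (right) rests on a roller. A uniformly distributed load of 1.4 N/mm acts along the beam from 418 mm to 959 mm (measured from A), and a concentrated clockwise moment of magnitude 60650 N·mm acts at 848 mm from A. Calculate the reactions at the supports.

A_x = 0, A_y = 237.2 N, C_y = 520.2 N

Resultant of the distributed load: 1.4 × 541 = 757.4 N at 688.5 mm from A.
Taking moments about A: C_y·1119 − (1.4·541)·688.5 − 60650 = 0 → C_y = 582119.9/1119 = 520.214 ≈ 520.2 N.
ΣF_y = 0: A_y + 520.214 − 1.4·541 = 0 → A_y = 237.2 N.
ΣF_x = 0: no horizontal applied forces, so A_x = 0.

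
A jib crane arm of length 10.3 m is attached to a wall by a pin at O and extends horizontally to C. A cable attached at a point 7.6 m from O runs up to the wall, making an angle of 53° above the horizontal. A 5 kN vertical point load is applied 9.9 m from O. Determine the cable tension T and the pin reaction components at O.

T = 8.155 kN, O_x = 4.908 kN, O_y = -1.513 kN

ΣM about O: T·sin53°·7.6 − 5·9.9 = 0 → T = 49.5/(7.6·0.798636) = 8.15535 ≈ 8.155 kN.
ΣF_x = 0: O_x − T·cos53° = 0 → O_x = 8.15535 × 0.601815 = 4.908 kN.
ΣF_y = 0: O_y + T·sin53° − 5 = 0 → O_y = 5 − 8.15535 × 0.798636 = -1.513 kN.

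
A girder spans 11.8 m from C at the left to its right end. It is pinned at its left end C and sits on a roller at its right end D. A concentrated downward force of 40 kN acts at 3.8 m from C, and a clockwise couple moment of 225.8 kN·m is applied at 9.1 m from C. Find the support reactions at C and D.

C_x = 0, C_y = 7.983 kN, D_y = 32.02 kN

Taking moments about C: D_y·11.8 − 40·3.8 − 225.8 = 0 → D_y = 377.8/11.8 = 32.0169 ≈ 32.02 kN.
ΣF_y = 0: C_y + 32.0169 − 40 = 0 → C_y = 7.983 kN.
ΣF_x = 0: no horizontal applied forces, so C_x = 0.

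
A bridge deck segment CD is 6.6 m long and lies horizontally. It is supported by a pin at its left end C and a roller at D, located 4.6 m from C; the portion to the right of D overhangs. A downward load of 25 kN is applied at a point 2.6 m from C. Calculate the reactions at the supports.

ΣM about C: D_y·4.6 − 25·2.6 = 0 → D_y = 65/4.6 = 14.1304 ≈ 14.13 kN.
ΣF_y = 0: C_y + 14.1304 − 25 = 0 → C_y = 10.87 kN.
ΣF_x = 0: no horizontal applied forces, so C_x = 0.

C_x = 0, C_y = 10.87 kN, D_y = 14.13 kN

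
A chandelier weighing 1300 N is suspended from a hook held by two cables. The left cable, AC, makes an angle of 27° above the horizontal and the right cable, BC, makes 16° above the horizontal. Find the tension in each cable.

ΣF_x = 0: −T_AC·cos27° + T_BC·cos16° = 0 → T_BC = 0.926914·T_AC.
ΣF_y = 0: T_AC·sin27° + T_BC·sin16° = 1300.
Substitute: T_AC·(0.45399 + 0.926914·0.275637) = 1300 → T_AC = 1832.32 ≈ 1832 N.
Then T_BC = 0.926914 × 1832.32 = 1698 N.

T_AC = 1832 N, T_BC = 1698 N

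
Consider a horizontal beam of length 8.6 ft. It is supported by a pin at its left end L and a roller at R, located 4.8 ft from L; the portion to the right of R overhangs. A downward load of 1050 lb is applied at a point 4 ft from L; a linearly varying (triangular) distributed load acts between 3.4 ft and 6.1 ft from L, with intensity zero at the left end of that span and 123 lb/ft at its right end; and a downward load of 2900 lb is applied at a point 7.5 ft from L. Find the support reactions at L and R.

Resultant of the triangular load: ½ × 123 × 2.7 = 166.05 lb, acting at 5.2 ft from L (one-third of the span from the peak).
Moments about L: R_y·4.8 − 1050·4 − (½·123·2.7)·5.2 − 2900·7.5 = 0 → R_y = 26813.46/4.8 = 5586.14 ≈ 5586 lb.
ΣF_y = 0: L_y + 5586.14 − 1050 − ½·123·2.7 − 2900 = 0 → L_y = -1470 lb.
ΣF_x = 0: no horizontal applied forces, so L_x = 0.

L_x = 0, L_y = -1470 lb, R_y = 5586 lb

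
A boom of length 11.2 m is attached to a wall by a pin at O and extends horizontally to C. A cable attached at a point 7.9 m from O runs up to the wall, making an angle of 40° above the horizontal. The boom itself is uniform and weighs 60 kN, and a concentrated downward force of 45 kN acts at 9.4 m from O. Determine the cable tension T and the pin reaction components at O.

T = 149.5 kN, O_x = 114.5 kN, O_y = 8.924 kN

ΣM about O: T·sin40°·7.9 − 60·5.6 − 45·9.4 = 0 → T = 759/(7.9·0.642788) = 149.468 ≈ 149.5 kN.
ΣF_x = 0: O_x − T·cos40° = 0 → O_x = 149.468 × 0.766044 = 114.5 kN.
ΣF_y = 0: O_y + T·sin40° − 60 − 45 = 0 → O_y = 105 − 149.468 × 0.642788 = 8.924 kN.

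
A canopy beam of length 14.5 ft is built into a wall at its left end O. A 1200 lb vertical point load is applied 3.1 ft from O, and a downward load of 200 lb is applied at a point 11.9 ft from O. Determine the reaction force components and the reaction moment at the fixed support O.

O_x = 0, O_y = 1400 lb, M_O = 6100 lb·ft

ΣF_x = 0: O_x = 0.
ΣF_y = 0: O_y − 1200 − 200 = 0 → O_y = 1400 lb.
ΣM about O: M_O − 1200·3.1 − 200·11.9 = 0 → M_O = 6100 lb·ft.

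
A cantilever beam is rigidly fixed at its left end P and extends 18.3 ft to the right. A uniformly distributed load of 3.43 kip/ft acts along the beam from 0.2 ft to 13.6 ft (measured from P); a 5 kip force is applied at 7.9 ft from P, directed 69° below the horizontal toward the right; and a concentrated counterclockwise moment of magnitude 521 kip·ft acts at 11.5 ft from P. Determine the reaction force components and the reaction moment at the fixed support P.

P_x = -1.792 kip, P_y = 50.63 kip, M_P = -167.0 kip·ft

Resultant of the distributed load: 3.43 × 13.4 = 45.962 kip at 6.9 ft from P.
ΣF_x = 0: P_x + 5·cos69° = 0 → P_x = -1.792 kip.
ΣF_y = 0: P_y − 3.43·13.4 − 5·sin69° = 0 → P_y = 50.63 kip.
ΣM about P: M_P − (3.43·13.4)·6.9 − 5·sin69°·7.9 + 521 = 0 → M_P = -167.0 kip·ft.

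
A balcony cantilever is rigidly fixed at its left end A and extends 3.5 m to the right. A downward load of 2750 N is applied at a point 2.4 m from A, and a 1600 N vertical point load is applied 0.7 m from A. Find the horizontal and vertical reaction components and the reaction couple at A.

A_x = 0, A_y = 4350 N, M_A = 7720 N·m

ΣF_x = 0: A_x = 0.
ΣF_y = 0: A_y − 2750 − 1600 = 0 → A_y = 4350 N.
ΣM about A: M_A − 2750·2.4 − 1600·0.7 = 0 → M_A = 7720 N·m.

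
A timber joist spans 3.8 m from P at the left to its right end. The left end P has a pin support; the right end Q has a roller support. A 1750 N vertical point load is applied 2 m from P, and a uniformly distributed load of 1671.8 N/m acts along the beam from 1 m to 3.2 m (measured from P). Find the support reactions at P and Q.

Resultant of the distributed load: 1671.8 × 2.2 = 3677.96 N at 2.1 m from P.
ΣM about P: Q_y·3.8 − 1750·2 − (1671.8·2.2)·2.1 = 0 → Q_y = 11223.716/3.8 = 2953.61 ≈ 2954 N.
ΣF_y = 0: P_y + 2953.61 − 1750 − 1671.8·2.2 = 0 → P_y = 2474 N.
ΣF_x = 0: no horizontal applied forces, so P_x = 0.

P_x = 0, P_y = 2474 N, Q_y = 2954 N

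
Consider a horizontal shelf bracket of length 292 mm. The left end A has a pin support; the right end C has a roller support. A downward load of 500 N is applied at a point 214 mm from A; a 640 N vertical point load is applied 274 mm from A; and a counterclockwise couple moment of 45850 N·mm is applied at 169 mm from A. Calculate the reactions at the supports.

A_x = 0, A_y = 330.0 N, C_y = 810.0 N

Taking moments about A: C_y·292 − 500·214 − 640·274 + 45850 = 0 → C_y = 236510/292 = 809.966 ≈ 810.0 N.
ΣF_y = 0: A_y + 809.966 − 500 − 640 = 0 → A_y = 330.0 N.
ΣF_x = 0: no horizontal applied forces, so A_x = 0.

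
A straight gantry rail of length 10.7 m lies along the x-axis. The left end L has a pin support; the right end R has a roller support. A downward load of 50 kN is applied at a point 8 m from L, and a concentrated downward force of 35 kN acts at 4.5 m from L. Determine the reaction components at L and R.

ΣM about L: R_y·10.7 − 50·8 − 35·4.5 = 0 → R_y = 557.5/10.7 = 52.1028 ≈ 52.10 kN.
ΣF_y = 0: L_y + 52.1028 − 50 − 35 = 0 → L_y = 32.90 kN.
ΣF_x = 0: no horizontal applied forces, so L_x = 0.

L_x = 0, L_y = 32.90 kN, R_y = 52.10 kN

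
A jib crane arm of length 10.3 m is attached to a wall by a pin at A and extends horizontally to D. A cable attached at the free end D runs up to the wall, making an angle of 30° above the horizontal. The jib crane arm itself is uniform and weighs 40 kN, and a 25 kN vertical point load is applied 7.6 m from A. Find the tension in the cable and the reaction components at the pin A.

ΣM about A: T·sin30°·10.3 − 40·5.15 − 25·7.6 = 0 → T = 396/(10.3·0.5) = 76.8932 ≈ 76.89 kN.
ΣF_x = 0: A_x − T·cos30° = 0 → A_x = 76.8932 × 0.866025 = 66.59 kN.
ΣF_y = 0: A_y + T·sin30° − 40 − 25 = 0 → A_y = 65 − 76.8932 × 0.5 = 26.55 kN.

T = 76.89 kN, A_x = 66.59 kN, A_y = 26.55 kN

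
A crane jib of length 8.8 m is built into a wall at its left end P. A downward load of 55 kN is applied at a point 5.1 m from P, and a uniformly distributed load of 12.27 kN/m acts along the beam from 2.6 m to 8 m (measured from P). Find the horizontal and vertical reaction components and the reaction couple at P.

Resultant of the distributed load: 12.27 × 5.4 = 66.258 kN at 5.3 m from P.
ΣF_x = 0: P_x = 0.
ΣF_y = 0: P_y − 55 − 12.27·5.4 = 0 → P_y = 121.3 kN.
ΣM about P: M_P − 55·5.1 − (12.27·5.4)·5.3 = 0 → M_P = 631.7 kN·m.

P_x = 0, P_y = 121.3 kN, M_P = 631.7 kN·m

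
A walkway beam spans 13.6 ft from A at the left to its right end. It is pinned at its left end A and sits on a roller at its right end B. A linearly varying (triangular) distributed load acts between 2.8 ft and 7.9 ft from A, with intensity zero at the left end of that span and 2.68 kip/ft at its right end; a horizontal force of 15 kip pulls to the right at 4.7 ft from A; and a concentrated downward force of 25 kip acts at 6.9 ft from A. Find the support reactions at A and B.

A_x = -15.00 kip, A_y = 16.03 kip, B_y = 15.80 kip

Resultant of the triangular load: ½ × 2.68 × 5.1 = 6.834 kip, acting at 6.2 ft from A (one-third of the span from the peak).
Taking moments about A: B_y·13.6 − (½·2.68·5.1)·6.2 − 25·6.9 = 0 → B_y = 214.8708/13.6 = 15.7993 ≈ 15.80 kip.
ΣF_y = 0: A_y + 15.7993 − ½·2.68·5.1 − 25 = 0 → A_y = 16.03 kip.
ΣF_x = 0: A_x + 15 = 0 → A_x = -15.00 kip.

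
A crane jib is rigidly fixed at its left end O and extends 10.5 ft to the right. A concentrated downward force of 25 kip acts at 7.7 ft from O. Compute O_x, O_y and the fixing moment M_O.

ΣF_x = 0: O_x = 0.
ΣF_y = 0: O_y − 25 = 0 → O_y = 25.00 kip.
ΣM about O: M_O − 25·7.7 = 0 → M_O = 192.5 kip·ft.

O_x = 0, O_y = 25.00 kip, M_O = 192.5 kip·ft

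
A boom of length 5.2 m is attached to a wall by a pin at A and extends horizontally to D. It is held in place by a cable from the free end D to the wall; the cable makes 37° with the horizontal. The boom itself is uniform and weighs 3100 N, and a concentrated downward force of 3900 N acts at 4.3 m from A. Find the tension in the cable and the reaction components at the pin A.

T = 7934 N, A_x = 6337 N, A_y = 2225 N

ΣM about A: T·sin37°·5.2 − 3100·2.6 − 3900·4.3 = 0 → T = 24830/(5.2·0.601815) = 7934.33 ≈ 7934 N.
ΣF_x = 0: A_x − T·cos37° = 0 → A_x = 7934.33 × 0.798636 = 6337 N.
ΣF_y = 0: A_y + T·sin37° − 3100 − 3900 = 0 → A_y = 7000 − 7934.33 × 0.601815 = 2225 N.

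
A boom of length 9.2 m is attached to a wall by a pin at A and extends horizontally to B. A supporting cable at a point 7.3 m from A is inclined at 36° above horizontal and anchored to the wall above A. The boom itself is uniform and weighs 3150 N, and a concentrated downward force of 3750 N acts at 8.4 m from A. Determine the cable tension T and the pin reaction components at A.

ΣM about A: T·sin36°·7.3 − 3150·4.6 − 3750·8.4 = 0 → T = 45990/(7.3·0.587785) = 10718.2 ≈ 10720 N.
ΣF_x = 0: A_x − T·cos36° = 0 → A_x = 10718.2 × 0.809017 = 8671 N.
ΣF_y = 0: A_y + T·sin36° − 3150 − 3750 = 0 → A_y = 6900 − 10718.2 × 0.587785 = 600.0 N.

T = 10720 N, A_x = 8671 N, A_y = 600.0 N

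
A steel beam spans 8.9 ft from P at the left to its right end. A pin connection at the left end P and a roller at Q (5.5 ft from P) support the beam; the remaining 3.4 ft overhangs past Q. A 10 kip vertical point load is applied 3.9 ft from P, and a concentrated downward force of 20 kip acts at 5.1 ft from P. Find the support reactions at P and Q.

P_x = 0, P_y = 4.364 kip, Q_y = 25.64 kip

ΣM about P: Q_y·5.5 − 10·3.9 − 20·5.1 = 0 → Q_y = 141/5.5 = 25.6364 ≈ 25.64 kip.
ΣF_y = 0: P_y + 25.6364 − 10 − 20 = 0 → P_y = 4.364 kip.
ΣF_x = 0: no horizontal applied forces, so P_x = 0.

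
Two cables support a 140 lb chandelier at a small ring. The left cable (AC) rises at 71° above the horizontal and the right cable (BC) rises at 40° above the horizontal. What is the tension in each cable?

ΣF_x = 0: −T_AC·cos71° + T_BC·cos40° = 0 → T_BC = 0.424999·T_AC.
ΣF_y = 0: T_AC·sin71° + T_BC·sin40° = 140.
Substitute: T_AC·(0.945519 + 0.424999·0.642788) = 140 → T_AC = 114.876 ≈ 114.9 lb.
Then T_BC = 0.424999 × 114.876 = 48.82 lb.

T_AC = 114.9 lb, T_BC = 48.82 lb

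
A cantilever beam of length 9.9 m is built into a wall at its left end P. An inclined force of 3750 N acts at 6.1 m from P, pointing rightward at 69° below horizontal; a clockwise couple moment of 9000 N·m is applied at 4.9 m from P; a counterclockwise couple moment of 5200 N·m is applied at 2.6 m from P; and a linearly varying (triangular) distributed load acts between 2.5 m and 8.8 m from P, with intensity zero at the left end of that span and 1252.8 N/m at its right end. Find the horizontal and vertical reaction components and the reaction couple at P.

Resultant of the triangular load: ½ × 1252.8 × 6.3 = 3946.32 N, acting at 6.7 m from P (one-third of the span from the peak).
ΣF_x = 0: P_x + 3750·cos69° = 0 → P_x = -1344 N.
ΣF_y = 0: P_y − 3750·sin69° − ½·1252.8·6.3 = 0 → P_y = 7447 N.
ΣM about P: M_P − 3750·sin69°·6.1 − 9000 + 5200 − (½·1252.8·6.3)·6.7 = 0 → M_P = 51600 N·m.

P_x = -1344 N, P_y = 7447 N, M_P = 51600 N·m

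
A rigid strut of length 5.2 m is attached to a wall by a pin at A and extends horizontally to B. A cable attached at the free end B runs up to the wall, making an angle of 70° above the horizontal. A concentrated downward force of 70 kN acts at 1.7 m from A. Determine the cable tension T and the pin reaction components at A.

T = 24.35 kN, A_x = 8.329 kN, A_y = 47.12 kN

ΣM about A: T·sin70°·5.2 − 70·1.7 = 0 → T = 119/(5.2·0.939693) = 24.3533 ≈ 24.35 kN.
ΣF_x = 0: A_x − T·cos70° = 0 → A_x = 24.3533 × 0.34202 = 8.329 kN.
ΣF_y = 0: A_y + T·sin70° − 70 = 0 → A_y = 70 − 24.3533 × 0.939693 = 47.12 kN.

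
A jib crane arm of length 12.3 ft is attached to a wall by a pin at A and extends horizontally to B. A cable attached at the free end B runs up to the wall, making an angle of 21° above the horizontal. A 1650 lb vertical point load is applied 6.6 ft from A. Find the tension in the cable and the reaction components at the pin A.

T = 2471 lb, A_x = 2306 lb, A_y = 764.6 lb

ΣM about A: T·sin21°·12.3 − 1650·6.6 = 0 → T = 10890/(12.3·0.358368) = 2470.55 ≈ 2471 lb.
ΣF_x = 0: A_x − T·cos21° = 0 → A_x = 2470.55 × 0.93358 = 2306 lb.
ΣF_y = 0: A_y + T·sin21° − 1650 = 0 → A_y = 1650 − 2470.55 × 0.358368 = 764.6 lb.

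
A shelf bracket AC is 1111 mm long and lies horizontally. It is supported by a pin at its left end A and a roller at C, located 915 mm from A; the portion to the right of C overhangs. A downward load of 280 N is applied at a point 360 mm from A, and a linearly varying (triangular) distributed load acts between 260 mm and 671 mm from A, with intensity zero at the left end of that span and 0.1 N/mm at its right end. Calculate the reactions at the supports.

A_x = 0, A_y = 178.4 N, C_y = 122.2 N

Resultant of the triangular load: ½ × 0.1 × 411 = 20.55 N, acting at 534 mm from A (one-third of the span from the peak).
Taking moments about A: C_y·915 − 280·360 − (½·0.1·411)·534 = 0 → C_y = 111773.7/915 = 122.157 ≈ 122.2 N.
ΣF_y = 0: A_y + 122.157 − 280 − ½·0.1·411 = 0 → A_y = 178.4 N.
ΣF_x = 0: no horizontal applied forces, so A_x = 0.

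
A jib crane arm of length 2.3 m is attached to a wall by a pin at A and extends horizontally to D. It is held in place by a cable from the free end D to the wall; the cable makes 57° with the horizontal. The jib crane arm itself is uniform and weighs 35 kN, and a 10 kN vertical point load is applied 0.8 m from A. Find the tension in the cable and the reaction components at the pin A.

T = 25.01 kN, A_x = 13.62 kN, A_y = 24.02 kN

ΣM about A: T·sin57°·2.3 − 35·1.15 − 10·0.8 = 0 → T = 48.25/(2.3·0.838671) = 25.0137 ≈ 25.01 kN.
ΣF_x = 0: A_x − T·cos57° = 0 → A_x = 25.0137 × 0.544639 = 13.62 kN.
ΣF_y = 0: A_y + T·sin57° − 35 − 10 = 0 → A_y = 45 − 25.0137 × 0.838671 = 24.02 kN.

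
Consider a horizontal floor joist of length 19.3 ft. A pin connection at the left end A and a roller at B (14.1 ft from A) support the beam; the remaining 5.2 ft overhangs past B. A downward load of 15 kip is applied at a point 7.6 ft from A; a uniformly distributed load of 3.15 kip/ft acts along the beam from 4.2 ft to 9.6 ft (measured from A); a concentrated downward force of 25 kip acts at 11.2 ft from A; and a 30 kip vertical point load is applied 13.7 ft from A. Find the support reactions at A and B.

Resultant of the distributed load: 3.15 × 5.4 = 17.01 kip at 6.9 ft from A.
Taking moments about A: B_y·14.1 − 15·7.6 − (3.15·5.4)·6.9 − 25·11.2 − 30·13.7 = 0 → B_y = 922.369/14.1 = 65.4162 ≈ 65.42 kip.
ΣF_y = 0: A_y + 65.4162 − 15 − 3.15·5.4 − 25 − 30 = 0 → A_y = 21.59 kip.
ΣF_x = 0: no horizontal applied forces, so A_x = 0.

A_x = 0, A_y = 21.59 kip, B_y = 65.42 kip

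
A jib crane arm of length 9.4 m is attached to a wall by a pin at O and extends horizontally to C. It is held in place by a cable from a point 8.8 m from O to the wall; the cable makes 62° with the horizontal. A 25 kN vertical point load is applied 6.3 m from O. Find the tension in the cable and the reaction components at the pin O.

T = 20.27 kN, O_x = 9.516 kN, O_y = 7.102 kN

ΣM about O: T·sin62°·8.8 − 25·6.3 = 0 → T = 157.5/(8.8·0.882948) = 20.2704 ≈ 20.27 kN.
ΣF_x = 0: O_x − T·cos62° = 0 → O_x = 20.2704 × 0.469472 = 9.516 kN.
ΣF_y = 0: O_y + T·sin62° − 25 = 0 → O_y = 25 − 20.2704 × 0.882948 = 7.102 kN.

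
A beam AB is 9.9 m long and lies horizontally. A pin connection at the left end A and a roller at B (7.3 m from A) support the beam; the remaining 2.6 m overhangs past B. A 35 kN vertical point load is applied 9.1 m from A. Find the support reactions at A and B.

A_x = 0, A_y = -8.630 kN, B_y = 43.63 kN

Moments about A: B_y·7.3 − 35·9.1 = 0 → B_y = 318.5/7.3 = 43.6301 ≈ 43.63 kN.
ΣF_y = 0: A_y + 43.6301 − 35 = 0 → A_y = -8.630 kN.
ΣF_x = 0: no horizontal applied forces, so A_x = 0.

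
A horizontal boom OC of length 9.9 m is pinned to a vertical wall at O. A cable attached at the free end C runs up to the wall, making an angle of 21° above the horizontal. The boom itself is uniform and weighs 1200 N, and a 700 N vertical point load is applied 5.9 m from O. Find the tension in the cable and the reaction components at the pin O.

ΣM about O: T·sin21°·9.9 − 1200·4.95 − 700·5.9 = 0 → T = 10070/(9.9·0.358368) = 2838.34 ≈ 2838 N.
ΣF_x = 0: O_x − T·cos21° = 0 → O_x = 2838.34 × 0.93358 = 2650 N.
ΣF_y = 0: O_y + T·sin21° − 1200 − 700 = 0 → O_y = 1900 − 2838.34 × 0.358368 = 882.8 N.

T = 2838 N, O_x = 2650 N, O_y = 882.8 N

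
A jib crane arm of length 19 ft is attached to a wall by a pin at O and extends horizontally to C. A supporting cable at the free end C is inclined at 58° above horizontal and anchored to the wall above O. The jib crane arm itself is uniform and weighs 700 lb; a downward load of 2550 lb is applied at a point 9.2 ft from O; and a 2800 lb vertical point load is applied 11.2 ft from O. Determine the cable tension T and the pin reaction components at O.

ΣM about O: T·sin58°·19 − 700·9.5 − 2550·9.2 − 2800·11.2 = 0 → T = 61470/(19·0.848048) = 3814.95 ≈ 3815 lb.
ΣF_x = 0: O_x − T·cos58° = 0 → O_x = 3814.95 × 0.529919 = 2022 lb.
ΣF_y = 0: O_y + T·sin58° − 700 − 2550 − 2800 = 0 → O_y = 6050 − 3814.95 × 0.848048 = 2815 lb.

T = 3815 lb, O_x = 2022 lb, O_y = 2815 lb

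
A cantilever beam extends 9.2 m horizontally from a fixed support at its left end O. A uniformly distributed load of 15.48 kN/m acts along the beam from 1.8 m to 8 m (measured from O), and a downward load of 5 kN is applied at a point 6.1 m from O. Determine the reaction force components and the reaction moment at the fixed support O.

O_x = 0, O_y = 101.0 kN, M_O = 500.8 kN·m

Resultant of the distributed load: 15.48 × 6.2 = 95.976 kN at 4.9 m from O.
ΣF_x = 0: O_x = 0.
ΣF_y = 0: O_y − 15.48·6.2 − 5 = 0 → O_y = 101.0 kN.
ΣM about O: M_O − (15.48·6.2)·4.9 − 5·6.1 = 0 → M_O = 500.8 kN·m.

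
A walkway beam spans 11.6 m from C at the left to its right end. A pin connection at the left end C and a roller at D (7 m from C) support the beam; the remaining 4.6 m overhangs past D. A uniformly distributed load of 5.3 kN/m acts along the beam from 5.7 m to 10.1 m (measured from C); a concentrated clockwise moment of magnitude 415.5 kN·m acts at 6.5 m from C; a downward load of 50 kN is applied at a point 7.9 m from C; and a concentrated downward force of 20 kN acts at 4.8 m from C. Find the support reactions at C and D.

C_x = 0, C_y = -62.50 kN, D_y = 155.8 kN

Resultant of the distributed load: 5.3 × 4.4 = 23.32 kN at 7.9 m from C.
Taking moments about C: D_y·7 − (5.3·4.4)·7.9 − 415.5 − 50·7.9 − 20·4.8 = 0 → D_y = 1090.728/7 = 155.818 ≈ 155.8 kN.
ΣF_y = 0: C_y + 155.818 − 5.3·4.4 − 50 − 20 = 0 → C_y = -62.50 kN.
ΣF_x = 0: no horizontal applied forces, so C_x = 0.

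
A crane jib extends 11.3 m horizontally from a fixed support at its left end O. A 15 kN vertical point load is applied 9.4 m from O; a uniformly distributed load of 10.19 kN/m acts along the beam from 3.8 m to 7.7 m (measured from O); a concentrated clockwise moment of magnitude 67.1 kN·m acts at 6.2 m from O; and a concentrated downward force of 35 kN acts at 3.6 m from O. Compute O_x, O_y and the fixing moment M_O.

O_x = 0, O_y = 89.74 kN, M_O = 562.6 kN·m

Resultant of the distributed load: 10.19 × 3.9 = 39.741 kN at 5.75 m from O.
ΣF_x = 0: O_x = 0.
ΣF_y = 0: O_y − 15 − 10.19·3.9 − 35 = 0 → O_y = 89.74 kN.
ΣM about O: M_O − 15·9.4 − (10.19·3.9)·5.75 − 67.1 − 35·3.6 = 0 → M_O = 562.6 kN·m.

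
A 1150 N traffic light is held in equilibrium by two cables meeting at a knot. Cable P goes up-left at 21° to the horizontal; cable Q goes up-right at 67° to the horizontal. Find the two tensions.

T_P = 449.6 N, T_Q = 1074 N

ΣF_x = 0: −T_P·cos21° + T_Q·cos67° = 0 → T_Q = 2.38932·T_P.
ΣF_y = 0: T_P·sin21° + T_Q·sin67° = 1150.
Substitute: T_P·(0.358368 + 2.38932·0.920505) = 1150 → T_P = 449.614 ≈ 449.6 N.
Then T_Q = 2.38932 × 449.614 = 1074 N.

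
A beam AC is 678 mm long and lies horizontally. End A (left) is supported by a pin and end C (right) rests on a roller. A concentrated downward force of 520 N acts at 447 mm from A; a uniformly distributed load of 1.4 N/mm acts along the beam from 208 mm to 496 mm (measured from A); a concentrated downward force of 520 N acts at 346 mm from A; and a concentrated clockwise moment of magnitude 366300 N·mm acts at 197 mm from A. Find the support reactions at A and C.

Resultant of the distributed load: 1.4 × 288 = 403.2 N at 352 mm from A.
ΣM about A: C_y·678 − 520·447 − (1.4·288)·352 − 520·346 − 366300 = 0 → C_y = 920586.4/678 = 1357.8 ≈ 1358 N.
ΣF_y = 0: A_y + 1357.8 − 520 − 1.4·288 − 520 = 0 → A_y = 85.40 N.
ΣF_x = 0: no horizontal applied forces, so A_x = 0.

A_x = 0, A_y = 85.40 N, C_y = 1358 N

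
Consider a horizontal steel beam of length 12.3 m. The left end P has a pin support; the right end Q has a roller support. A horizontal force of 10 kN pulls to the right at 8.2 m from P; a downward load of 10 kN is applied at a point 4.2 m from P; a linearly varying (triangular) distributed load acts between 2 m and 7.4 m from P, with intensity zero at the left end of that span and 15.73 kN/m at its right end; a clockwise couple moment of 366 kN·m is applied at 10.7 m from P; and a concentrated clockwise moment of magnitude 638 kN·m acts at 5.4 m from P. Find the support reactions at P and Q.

Resultant of the triangular load: ½ × 15.73 × 5.4 = 42.471 kN, acting at 5.6 m from P (one-third of the span from the peak).
ΣM about P: Q_y·12.3 − 10·4.2 − (½·15.73·5.4)·5.6 − 366 − 638 = 0 → Q_y = 1283.8376/12.3 = 104.377 ≈ 104.4 kN.
ΣF_y = 0: P_y + 104.377 − 10 − ½·15.73·5.4 = 0 → P_y = -51.91 kN.
ΣF_x = 0: P_x + 10 = 0 → P_x = -10.00 kN.

P_x = -10.00 kN, P_y = -51.91 kN, Q_y = 104.4 kN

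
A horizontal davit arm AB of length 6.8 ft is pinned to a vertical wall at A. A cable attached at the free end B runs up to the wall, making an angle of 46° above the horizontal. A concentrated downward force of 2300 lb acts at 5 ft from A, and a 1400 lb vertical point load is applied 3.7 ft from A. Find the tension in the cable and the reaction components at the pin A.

T = 3410 lb, A_x = 2369 lb, A_y = 1247 lb

ΣM about A: T·sin46°·6.8 − 2300·5 − 1400·3.7 = 0 → T = 16680/(6.8·0.71934) = 3409.99 ≈ 3410 lb.
ΣF_x = 0: A_x − T·cos46° = 0 → A_x = 3409.99 × 0.694658 = 2369 lb.
ΣF_y = 0: A_y + T·sin46° − 2300 − 1400 = 0 → A_y = 3700 − 3409.99 × 0.71934 = 1247 lb.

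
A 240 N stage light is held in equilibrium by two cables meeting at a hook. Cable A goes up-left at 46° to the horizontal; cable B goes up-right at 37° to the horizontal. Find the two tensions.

ΣF_x = 0: −T_A·cos46° + T_B·cos37° = 0 → T_B = 0.869807·T_A.
ΣF_y = 0: T_A·sin46° + T_B·sin37° = 240.
Substitute: T_A·(0.71934 + 0.869807·0.601815) = 240 → T_A = 193.112 ≈ 193.1 N.
Then T_B = 0.869807 × 193.112 = 168.0 N.

T_A = 193.1 N, T_B = 168.0 N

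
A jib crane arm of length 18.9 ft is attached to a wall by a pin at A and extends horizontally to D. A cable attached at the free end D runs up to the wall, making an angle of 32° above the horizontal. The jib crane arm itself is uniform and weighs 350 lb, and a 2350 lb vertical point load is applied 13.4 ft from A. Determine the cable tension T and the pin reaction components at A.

T = 3474 lb, A_x = 2946 lb, A_y = 858.9 lb

ΣM about A: T·sin32°·18.9 − 350·9.45 − 2350·13.4 = 0 → T = 34797.5/(18.9·0.529919) = 3474.38 ≈ 3474 lb.
ΣF_x = 0: A_x − T·cos32° = 0 → A_x = 3474.38 × 0.848048 = 2946 lb.
ΣF_y = 0: A_y + T·sin32° − 350 − 2350 = 0 → A_y = 2700 − 3474.38 × 0.529919 = 858.9 lb.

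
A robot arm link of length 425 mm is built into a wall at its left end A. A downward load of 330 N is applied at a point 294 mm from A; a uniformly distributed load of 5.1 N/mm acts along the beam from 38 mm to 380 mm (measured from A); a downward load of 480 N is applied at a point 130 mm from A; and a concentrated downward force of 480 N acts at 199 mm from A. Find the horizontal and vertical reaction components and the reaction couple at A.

Resultant of the distributed load: 5.1 × 342 = 1744.2 N at 209 mm from A.
ΣF_x = 0: A_x = 0.
ΣF_y = 0: A_y − 330 − 5.1·342 − 480 − 480 = 0 → A_y = 3034 N.
ΣM about A: M_A − 330·294 − (5.1·342)·209 − 480·130 − 480·199 = 0 → M_A = 619500 N·mm.

A_x = 0, A_y = 3034 N, M_A = 619500 N·mm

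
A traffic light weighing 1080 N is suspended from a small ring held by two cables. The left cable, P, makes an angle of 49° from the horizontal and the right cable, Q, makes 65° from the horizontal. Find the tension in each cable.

ΣF_x = 0: −T_P·cos49° + T_Q·cos65° = 0 → T_Q = 1.55237·T_P.
ΣF_y = 0: T_P·sin49° + T_Q·sin65° = 1080.
Substitute: T_P·(0.75471 + 1.55237·0.906308) = 1080 → T_P = 499.622 ≈ 499.6 N.
Then T_Q = 1.55237 × 499.622 = 775.6 N.

T_P = 499.6 N, T_Q = 775.6 N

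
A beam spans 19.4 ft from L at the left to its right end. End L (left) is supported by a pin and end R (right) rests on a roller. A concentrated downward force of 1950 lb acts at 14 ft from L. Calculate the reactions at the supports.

Taking moments about L: R_y·19.4 − 1950·14 = 0 → R_y = 27300/19.4 = 1407.22 ≈ 1407 lb.
ΣF_y = 0: L_y + 1407.22 − 1950 = 0 → L_y = 542.8 lb.
ΣF_x = 0: no horizontal applied forces, so L_x = 0.

L_x = 0, L_y = 542.8 lb, R_y = 1407 lb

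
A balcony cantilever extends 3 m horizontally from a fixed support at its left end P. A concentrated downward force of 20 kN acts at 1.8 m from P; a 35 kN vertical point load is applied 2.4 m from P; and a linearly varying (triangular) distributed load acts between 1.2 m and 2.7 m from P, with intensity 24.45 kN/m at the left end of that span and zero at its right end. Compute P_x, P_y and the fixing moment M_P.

P_x = 0, P_y = 73.34 kN, M_P = 151.2 kN·m

Resultant of the triangular load: ½ × 24.45 × 1.5 = 18.3375 kN, acting at 1.7 m from P (one-third of the span from the peak).
ΣF_x = 0: P_x = 0.
ΣF_y = 0: P_y − 20 − 35 − ½·24.45·1.5 = 0 → P_y = 73.34 kN.
ΣM about P: M_P − 20·1.8 − 35·2.4 − (½·24.45·1.5)·1.7 = 0 → M_P = 151.2 kN·m.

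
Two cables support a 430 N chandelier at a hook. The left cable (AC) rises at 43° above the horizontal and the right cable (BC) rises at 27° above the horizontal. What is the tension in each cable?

ΣF_x = 0: −T_AC·cos43° + T_BC·cos27° = 0 → T_BC = 0.820817·T_AC.
ΣF_y = 0: T_AC·sin43° + T_BC·sin27° = 430.
Substitute: T_AC·(0.681998 + 0.820817·0.45399) = 430 → T_AC = 407.722 ≈ 407.7 N.
Then T_BC = 0.820817 × 407.722 = 334.7 N.

T_AC = 407.7 N, T_BC = 334.7 N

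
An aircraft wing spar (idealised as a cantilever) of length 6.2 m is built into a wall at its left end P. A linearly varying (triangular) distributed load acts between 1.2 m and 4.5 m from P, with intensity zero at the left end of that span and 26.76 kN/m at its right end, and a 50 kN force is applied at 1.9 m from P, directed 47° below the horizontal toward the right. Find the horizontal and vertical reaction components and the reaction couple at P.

P_x = -34.10 kN, P_y = 80.72 kN, M_P = 219.6 kN·m

Resultant of the triangular load: ½ × 26.76 × 3.3 = 44.154 kN, acting at 3.4 m from P (one-third of the span from the peak).
ΣF_x = 0: P_x + 50·cos47° = 0 → P_x = -34.10 kN.
ΣF_y = 0: P_y − ½·26.76·3.3 − 50·sin47° = 0 → P_y = 80.72 kN.
ΣM about P: M_P − (½·26.76·3.3)·3.4 − 50·sin47°·1.9 = 0 → M_P = 219.6 kN·m.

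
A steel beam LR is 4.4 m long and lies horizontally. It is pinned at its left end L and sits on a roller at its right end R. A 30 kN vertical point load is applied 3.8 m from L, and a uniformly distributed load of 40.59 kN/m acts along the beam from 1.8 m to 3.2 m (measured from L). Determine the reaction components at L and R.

Resultant of the distributed load: 40.59 × 1.4 = 56.826 kN at 2.5 m from L.
Taking moments about L: R_y·4.4 − 30·3.8 − (40.59·1.4)·2.5 = 0 → R_y = 256.065/4.4 = 58.1966 ≈ 58.20 kN.
ΣF_y = 0: L_y + 58.1966 − 30 − 40.59·1.4 = 0 → L_y = 28.63 kN.
ΣF_x = 0: no horizontal applied forces, so L_x = 0.

L_x = 0, L_y = 28.63 kN, R_y = 58.20 kN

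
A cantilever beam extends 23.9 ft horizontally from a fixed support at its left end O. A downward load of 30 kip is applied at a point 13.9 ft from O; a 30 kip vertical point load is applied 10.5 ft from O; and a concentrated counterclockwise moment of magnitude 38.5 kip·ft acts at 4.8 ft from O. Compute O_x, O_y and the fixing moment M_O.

O_x = 0, O_y = 60.00 kip, M_O = 693.5 kip·ft

ΣF_x = 0: O_x = 0.
ΣF_y = 0: O_y − 30 − 30 = 0 → O_y = 60.00 kip.
ΣM about O: M_O − 30·13.9 − 30·10.5 + 38.5 = 0 → M_O = 693.5 kip·ft.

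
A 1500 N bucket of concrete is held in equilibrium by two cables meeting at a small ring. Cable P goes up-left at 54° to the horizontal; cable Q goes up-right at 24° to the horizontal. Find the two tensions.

T_P = 1401 N, T_Q = 901.4 N

ΣF_x = 0: −T_P·cos54° + T_Q·cos24° = 0 → T_Q = 0.643411·T_P.
ΣF_y = 0: T_P·sin54° + T_Q·sin24° = 1500.
Substitute: T_P·(0.809017 + 0.643411·0.406737) = 1500 → T_P = 1400.93 ≈ 1401 N.
Then T_Q = 0.643411 × 1400.93 = 901.4 N.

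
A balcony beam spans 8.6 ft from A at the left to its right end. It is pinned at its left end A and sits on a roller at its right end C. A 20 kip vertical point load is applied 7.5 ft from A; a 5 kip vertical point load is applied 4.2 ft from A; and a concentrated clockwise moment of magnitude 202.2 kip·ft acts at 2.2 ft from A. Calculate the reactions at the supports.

A_x = 0, A_y = -18.40 kip, C_y = 43.40 kip

Taking moments about A: C_y·8.6 − 20·7.5 − 5·4.2 − 202.2 = 0 → C_y = 373.2/8.6 = 43.3953 ≈ 43.40 kip.
ΣF_y = 0: A_y + 43.3953 − 20 − 5 = 0 → A_y = -18.40 kip.
ΣF_x = 0: no horizontal applied forces, so A_x = 0.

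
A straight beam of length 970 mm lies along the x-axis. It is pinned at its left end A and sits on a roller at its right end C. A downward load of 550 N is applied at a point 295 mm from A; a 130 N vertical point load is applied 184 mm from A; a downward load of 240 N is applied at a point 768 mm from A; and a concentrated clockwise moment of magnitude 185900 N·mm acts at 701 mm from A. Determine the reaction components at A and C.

A_x = 0, A_y = 346.4 N, C_y = 573.6 N

Moments about A: C_y·970 − 550·295 − 130·184 − 240·768 − 185900 = 0 → C_y = 556390/970 = 573.598 ≈ 573.6 N.
ΣF_y = 0: A_y + 573.598 − 550 − 130 − 240 = 0 → A_y = 346.4 N.
ΣF_x = 0: no horizontal applied forces, so A_x = 0.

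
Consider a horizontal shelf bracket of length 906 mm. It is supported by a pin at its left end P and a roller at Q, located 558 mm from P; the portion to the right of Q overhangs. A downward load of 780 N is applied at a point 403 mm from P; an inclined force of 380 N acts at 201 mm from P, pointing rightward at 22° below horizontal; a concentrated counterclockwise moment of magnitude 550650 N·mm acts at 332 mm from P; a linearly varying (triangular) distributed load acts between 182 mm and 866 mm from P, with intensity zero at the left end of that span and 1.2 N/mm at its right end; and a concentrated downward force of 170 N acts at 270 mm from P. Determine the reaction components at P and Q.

Resultant of the triangular load: ½ × 1.2 × 684 = 410.4 N, acting at 638 mm from P (one-third of the span from the peak).
Taking moments about P: Q_y·558 − 780·403 − 380·sin22°·201 + 550650 − (½·1.2·684)·638 − 170·270 = 0 → Q_y = 100038/558 = 179.28 ≈ 179.3 N.
ΣF_y = 0: P_y + 179.28 − 780 − 380·sin22° − ½·1.2·684 − 170 = 0 → P_y = 1323 N.
ΣF_x = 0: P_x + 380·cos22° = 0 → P_x = -352.3 N.

P_x = -352.3 N, P_y = 1323 N, Q_y = 179.3 N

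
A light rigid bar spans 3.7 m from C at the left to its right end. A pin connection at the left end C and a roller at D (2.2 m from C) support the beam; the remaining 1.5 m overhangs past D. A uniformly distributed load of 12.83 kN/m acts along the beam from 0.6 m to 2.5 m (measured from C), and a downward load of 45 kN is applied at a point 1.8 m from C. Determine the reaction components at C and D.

Resultant of the distributed load: 12.83 × 1.9 = 24.377 kN at 1.55 m from C.
ΣM about C: D_y·2.2 − (12.83·1.9)·1.55 − 45·1.8 = 0 → D_y = 118.78435/2.2 = 53.9929 ≈ 53.99 kN.
ΣF_y = 0: C_y + 53.9929 − 12.83·1.9 − 45 = 0 → C_y = 15.38 kN.
ΣF_x = 0: no horizontal applied forces, so C_x = 0.

C_x = 0, C_y = 15.38 kN, D_y = 53.99 kN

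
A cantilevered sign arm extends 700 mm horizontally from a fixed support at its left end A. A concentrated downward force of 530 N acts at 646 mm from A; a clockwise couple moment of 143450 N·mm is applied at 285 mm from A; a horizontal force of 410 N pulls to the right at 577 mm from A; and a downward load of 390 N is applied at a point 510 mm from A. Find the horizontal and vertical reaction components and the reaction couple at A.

A_x = -410.0 N, A_y = 920.0 N, M_A = 684700 N·mm

ΣF_x = 0: A_x + 410 = 0 → A_x = -410.0 N.
ΣF_y = 0: A_y − 530 − 390 = 0 → A_y = 920.0 N.
ΣM about A: M_A − 530·646 − 143450 − 390·510 = 0 → M_A = 684700 N·mm.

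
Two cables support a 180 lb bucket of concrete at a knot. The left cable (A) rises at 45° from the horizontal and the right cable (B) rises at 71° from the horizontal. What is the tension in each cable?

ΣF_x = 0: −T_A·cos45° + T_B·cos71° = 0 → T_B = 2.17192·T_A.
ΣF_y = 0: T_A·sin45° + T_B·sin71° = 180.
Substitute: T_A·(0.707107 + 2.17192·0.945519) = 180 → T_A = 65.2009 ≈ 65.20 lb.
Then T_B = 2.17192 × 65.2009 = 141.6 lb.

T_A = 65.20 lb, T_B = 141.6 lb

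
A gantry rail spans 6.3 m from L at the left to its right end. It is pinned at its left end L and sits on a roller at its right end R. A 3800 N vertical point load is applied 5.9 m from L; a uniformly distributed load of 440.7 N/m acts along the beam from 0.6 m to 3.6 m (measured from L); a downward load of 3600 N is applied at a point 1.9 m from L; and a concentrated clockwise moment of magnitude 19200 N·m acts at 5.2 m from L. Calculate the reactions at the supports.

Resultant of the distributed load: 440.7 × 3 = 1322.1 N at 2.1 m from L.
Moments about L: R_y·6.3 − 3800·5.9 − (440.7·3)·2.1 − 3600·1.9 − 19200 = 0 → R_y = 51236.41/6.3 = 8132.76 ≈ 8133 N.
ΣF_y = 0: L_y + 8132.76 − 3800 − 440.7·3 − 3600 = 0 → L_y = 589.3 N.
ΣF_x = 0: no horizontal applied forces, so L_x = 0.

L_x = 0, L_y = 589.3 N, R_y = 8133 N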